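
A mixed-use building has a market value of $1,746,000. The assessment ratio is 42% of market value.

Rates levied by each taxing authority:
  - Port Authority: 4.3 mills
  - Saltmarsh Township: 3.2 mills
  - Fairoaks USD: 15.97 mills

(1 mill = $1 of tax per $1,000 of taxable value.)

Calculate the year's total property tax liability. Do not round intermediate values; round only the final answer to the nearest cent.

Assessed value = $1,746,000 × 0.42 = $733,320
Port Authority: $733,320 × 0.0043 = $3,153.276
Saltmarsh Township: $733,320 × 0.0032 = $2,346.624
Fairoaks USD: $733,320 × 0.01597 = $11,711.1204
Total = $3,153.276 + $2,346.624 + $11,711.1204 = $17,211.0204

$17,211.02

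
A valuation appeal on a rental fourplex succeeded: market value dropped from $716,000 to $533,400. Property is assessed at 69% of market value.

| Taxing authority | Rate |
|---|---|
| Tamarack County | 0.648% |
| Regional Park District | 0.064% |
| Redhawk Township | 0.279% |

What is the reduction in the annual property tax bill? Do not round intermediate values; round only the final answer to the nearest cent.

Old assessed value = $716,000 × 0.69 = $494,040
New assessed value = $533,400 × 0.69 = $368,046
Combined rate = 0.00648 + 0.00064 + 0.00279 = 0.00991
Old tax = $494,040 × 0.00991 = $4,895.9364
New tax = $368,046 × 0.00991 = $3,647.33586
Reduction = $4,895.9364 − $3,647.33586 = $1,248.60054

$1,248.60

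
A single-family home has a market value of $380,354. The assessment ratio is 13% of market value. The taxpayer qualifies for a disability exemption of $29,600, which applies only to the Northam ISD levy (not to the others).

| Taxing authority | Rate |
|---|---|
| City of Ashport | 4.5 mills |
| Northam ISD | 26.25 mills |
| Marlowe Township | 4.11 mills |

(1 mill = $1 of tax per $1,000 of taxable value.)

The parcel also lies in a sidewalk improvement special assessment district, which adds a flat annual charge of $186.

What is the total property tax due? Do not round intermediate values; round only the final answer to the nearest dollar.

Assessed value = $380,354 × 0.13 = $49,446.02
City of Ashport: $49,446.02 × 0.0045 = $222.50709
Northam ISD: ($49,446.02 − $29,600) × 0.02625 = $19,846.02 × 0.02625 = $520.958025
Marlowe Township: $49,446.02 × 0.00411 = $203.2231422
Levies subtotal = $946.6882572
Total = $946.6882572 + $186 = $1,132.6882572

$1,133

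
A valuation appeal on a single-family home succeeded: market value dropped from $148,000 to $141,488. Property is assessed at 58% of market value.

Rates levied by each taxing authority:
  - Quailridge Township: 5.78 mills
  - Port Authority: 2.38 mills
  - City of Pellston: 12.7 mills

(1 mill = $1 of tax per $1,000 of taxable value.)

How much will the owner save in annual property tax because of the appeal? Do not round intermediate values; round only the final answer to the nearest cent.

$78.79

Old assessed value = $148,000 × 0.58 = $85,840
New assessed value = $141,488 × 0.58 = $82,063.04
Combined rate = 0.00578 + 0.00238 + 0.0127 = 0.02086
Old tax = $85,840 × 0.02086 = $1,790.6224
New tax = $82,063.04 × 0.02086 = $1,711.8350144
Reduction = $1,790.6224 − $1,711.8350144 = $78.7873856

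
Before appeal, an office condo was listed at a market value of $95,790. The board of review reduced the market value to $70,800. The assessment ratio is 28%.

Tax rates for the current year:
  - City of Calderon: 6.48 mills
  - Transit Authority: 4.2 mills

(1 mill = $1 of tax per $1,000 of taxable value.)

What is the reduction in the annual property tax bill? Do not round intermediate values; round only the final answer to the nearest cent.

Old assessed value = $95,790 × 0.28 = $26,821.2
New assessed value = $70,800 × 0.28 = $19,824
Combined rate = 0.00648 + 0.0042 = 0.01068
Old tax = $26,821.2 × 0.01068 = $286.450416
New tax = $19,824 × 0.01068 = $211.72032
Reduction = $286.450416 − $211.72032 = $74.730096

$74.73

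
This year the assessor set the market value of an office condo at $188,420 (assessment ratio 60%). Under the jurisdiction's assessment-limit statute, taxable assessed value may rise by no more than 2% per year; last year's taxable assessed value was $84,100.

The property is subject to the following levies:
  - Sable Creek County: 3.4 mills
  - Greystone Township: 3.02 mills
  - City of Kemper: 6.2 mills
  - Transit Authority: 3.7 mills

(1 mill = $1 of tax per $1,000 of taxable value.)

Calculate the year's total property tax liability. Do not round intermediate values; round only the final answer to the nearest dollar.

$1,400

Uncapped assessed value = $188,420 × 0.6 = $113,052
Cap limit = $84,100 × 1.02 = $85,782
Taxable assessed value = min($113,052, $85,782) = $85,782 (cap binds)
Sable Creek County: $85,782 × 0.0034 = $291.6588
Greystone Township: $85,782 × 0.00302 = $259.06164
City of Kemper: $85,782 × 0.0062 = $531.8484
Transit Authority: $85,782 × 0.0037 = $317.3934
Total = $1,399.96224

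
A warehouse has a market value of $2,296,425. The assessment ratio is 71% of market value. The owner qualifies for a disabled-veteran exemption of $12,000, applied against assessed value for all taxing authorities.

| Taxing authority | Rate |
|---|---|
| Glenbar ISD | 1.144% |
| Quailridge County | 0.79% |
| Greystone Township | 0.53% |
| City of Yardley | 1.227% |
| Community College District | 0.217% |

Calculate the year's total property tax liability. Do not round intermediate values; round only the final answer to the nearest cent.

Assessed value = $2,296,425 × 0.71 = $1,630,461.75
Taxable value = $1,630,461.75 − $12,000 = $1,618,461.75
Glenbar ISD: $1,618,461.75 × 0.01144 = $18,515.20242
Quailridge County: $1,618,461.75 × 0.0079 = $12,785.847825
Greystone Township: $1,618,461.75 × 0.0053 = $8,577.847275
City of Yardley: $1,618,461.75 × 0.01227 = $19,858.5256725
Community College District: $1,618,461.75 × 0.00217 = $3,512.0619975
Total = $18,515.20242 + $12,785.847825 + $8,577.847275 + $19,858.5256725 + $3,512.0619975 = $63,249.48519

$63,249.49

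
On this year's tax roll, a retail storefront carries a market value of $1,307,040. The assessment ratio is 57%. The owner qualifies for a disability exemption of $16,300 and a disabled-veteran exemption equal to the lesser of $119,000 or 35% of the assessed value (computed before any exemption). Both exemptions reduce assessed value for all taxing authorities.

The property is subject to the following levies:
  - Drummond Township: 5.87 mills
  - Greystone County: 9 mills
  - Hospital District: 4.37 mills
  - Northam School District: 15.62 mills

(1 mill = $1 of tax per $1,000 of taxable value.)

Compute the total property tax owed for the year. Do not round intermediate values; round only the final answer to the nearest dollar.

$21,255

Assessed value = $1,307,040 × 0.57 = $745,012.8
Disabled-veteran exemption = min($119,000, 35% × $745,012.8) = min($119,000, $260,754.48) = $119,000 (dollar cap binds)
Taxable value = $745,012.8 − $16,300 − $119,000 = $609,712.8
Drummond Township: $609,712.8 × 0.00587 = $3,579.014136
Greystone County: $609,712.8 × 0.009 = $5,487.4152
Hospital District: $609,712.8 × 0.00437 = $2,664.444936
Northam School District: $609,712.8 × 0.01562 = $9,523.713936
Total = $21,254.588208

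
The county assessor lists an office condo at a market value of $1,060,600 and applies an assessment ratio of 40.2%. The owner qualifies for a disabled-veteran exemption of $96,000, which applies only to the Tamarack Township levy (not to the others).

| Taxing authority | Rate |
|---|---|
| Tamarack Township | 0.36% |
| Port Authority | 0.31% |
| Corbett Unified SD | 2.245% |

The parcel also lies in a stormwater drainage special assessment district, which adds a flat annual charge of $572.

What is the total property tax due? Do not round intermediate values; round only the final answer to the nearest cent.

Assessed value = $1,060,600 × 0.402 = $426,361.2
Tamarack Township: ($426,361.2 − $96,000) × 0.0036 = $330,361.2 × 0.0036 = $1,189.30032
Port Authority: $426,361.2 × 0.0031 = $1,321.71972
Corbett Unified SD: $426,361.2 × 0.02245 = $9,571.80894
Levies subtotal = $12,082.82898
Total = $12,082.82898 + $572 = $12,654.82898

$12,654.83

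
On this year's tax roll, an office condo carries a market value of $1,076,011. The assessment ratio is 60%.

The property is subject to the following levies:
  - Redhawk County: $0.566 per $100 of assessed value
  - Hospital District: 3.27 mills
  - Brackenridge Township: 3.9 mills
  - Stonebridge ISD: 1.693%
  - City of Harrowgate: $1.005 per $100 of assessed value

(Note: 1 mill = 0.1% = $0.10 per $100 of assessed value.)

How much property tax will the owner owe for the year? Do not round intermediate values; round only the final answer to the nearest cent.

$25,701.60

Assessed value = $1,076,011 × 0.6 = $645,606.6
Redhawk County: $645,606.6 × 0.00566 = $3,654.133356
Hospital District: $645,606.6 × 0.00327 = $2,111.133582
Brackenridge Township: $645,606.6 × 0.0039 = $2,517.86574
Stonebridge ISD: $645,606.6 × 0.01693 = $10,930.119738
City of Harrowgate: $645,606.6 × 0.01005 = $6,488.34633
Total = $25,701.598746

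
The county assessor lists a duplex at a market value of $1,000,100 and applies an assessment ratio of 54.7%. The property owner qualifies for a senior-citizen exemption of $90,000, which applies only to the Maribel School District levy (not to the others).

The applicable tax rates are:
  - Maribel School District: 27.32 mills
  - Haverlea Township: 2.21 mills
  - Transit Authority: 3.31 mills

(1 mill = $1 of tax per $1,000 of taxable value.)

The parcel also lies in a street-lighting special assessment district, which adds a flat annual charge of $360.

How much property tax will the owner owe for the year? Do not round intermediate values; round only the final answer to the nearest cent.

Assessed value = $1,000,100 × 0.547 = $547,054.7
Maribel School District: ($547,054.7 − $90,000) × 0.02732 = $457,054.7 × 0.02732 = $12,486.734404
Haverlea Township: $547,054.7 × 0.00221 = $1,208.990887
Transit Authority: $547,054.7 × 0.00331 = $1,810.751057
Levies subtotal = $15,506.476348
Total = $15,506.476348 + $360 = $15,866.476348

$15,866.48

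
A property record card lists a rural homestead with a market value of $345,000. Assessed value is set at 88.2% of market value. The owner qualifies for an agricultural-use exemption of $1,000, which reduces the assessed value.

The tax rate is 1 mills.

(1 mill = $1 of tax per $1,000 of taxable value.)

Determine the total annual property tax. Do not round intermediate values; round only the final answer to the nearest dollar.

$303

Assessed value = $345,000 × 0.882 = $304,290
Taxable value = $304,290 − $1,000 = $303,290
Tax = $303,290 × 0.001 = $303.29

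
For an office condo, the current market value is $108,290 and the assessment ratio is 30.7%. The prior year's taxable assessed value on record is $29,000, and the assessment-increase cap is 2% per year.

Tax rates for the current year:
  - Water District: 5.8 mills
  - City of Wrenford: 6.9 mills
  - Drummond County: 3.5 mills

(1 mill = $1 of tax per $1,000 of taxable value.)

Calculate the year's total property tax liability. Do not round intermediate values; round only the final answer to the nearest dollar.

$479

Uncapped assessed value = $108,290 × 0.307 = $33,245.03
Cap limit = $29,000 × 1.02 = $29,580
Taxable assessed value = min($33,245.03, $29,580) = $29,580 (cap binds)
Water District: $29,580 × 0.0058 = $171.564
City of Wrenford: $29,580 × 0.0069 = $204.102
Drummond County: $29,580 × 0.0035 = $103.53
Total = $479.196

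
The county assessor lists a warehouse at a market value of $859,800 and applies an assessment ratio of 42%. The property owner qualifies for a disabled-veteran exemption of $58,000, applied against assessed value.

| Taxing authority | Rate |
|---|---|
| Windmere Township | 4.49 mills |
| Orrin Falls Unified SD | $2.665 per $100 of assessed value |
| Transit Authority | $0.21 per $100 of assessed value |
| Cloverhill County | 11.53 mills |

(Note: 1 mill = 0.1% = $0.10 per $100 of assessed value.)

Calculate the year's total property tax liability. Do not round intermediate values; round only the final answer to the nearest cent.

Assessed value = $859,800 × 0.42 = $361,116
Taxable value = $361,116 − $58,000 = $303,116
Windmere Township: $303,116 × 0.00449 = $1,360.99084
Orrin Falls Unified SD: $303,116 × 0.02665 = $8,078.0414
Transit Authority: $303,116 × 0.0021 = $636.5436
Cloverhill County: $303,116 × 0.01153 = $3,494.92748
Total = $13,570.50332

$13,570.50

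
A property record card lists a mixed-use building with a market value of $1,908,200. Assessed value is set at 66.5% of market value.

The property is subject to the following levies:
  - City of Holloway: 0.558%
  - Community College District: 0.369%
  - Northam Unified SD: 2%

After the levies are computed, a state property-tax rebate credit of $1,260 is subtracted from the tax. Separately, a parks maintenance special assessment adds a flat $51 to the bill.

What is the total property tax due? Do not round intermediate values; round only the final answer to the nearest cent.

Assessed value = $1,908,200 × 0.665 = $1,268,953
City of Holloway: $1,268,953 × 0.00558 = $7,080.75774
Community College District: $1,268,953 × 0.00369 = $4,682.43657
Northam Unified SD: $1,268,953 × 0.02 = $25,379.06
Levies subtotal = $37,142.25431
After credit = $37,142.25431 − $1,260 = $35,882.25431
Total = $35,882.25431 + $51 = $35,933.25431

$35,933.25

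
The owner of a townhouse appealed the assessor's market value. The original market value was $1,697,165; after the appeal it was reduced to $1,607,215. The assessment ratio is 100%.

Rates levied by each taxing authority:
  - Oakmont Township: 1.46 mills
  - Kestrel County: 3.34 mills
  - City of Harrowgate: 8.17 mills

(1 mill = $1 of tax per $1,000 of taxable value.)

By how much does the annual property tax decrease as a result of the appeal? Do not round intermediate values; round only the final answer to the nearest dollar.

$1,167

Old assessed value = $1,697,165 × 1 = $1,697,165
New assessed value = $1,607,215 × 1 = $1,607,215
Combined rate = 0.00146 + 0.00334 + 0.00817 = 0.01297
Old tax = $1,697,165 × 0.01297 = $22,012.23005
New tax = $1,607,215 × 0.01297 = $20,845.57855
Reduction = $22,012.23005 − $20,845.57855 = $1,166.6515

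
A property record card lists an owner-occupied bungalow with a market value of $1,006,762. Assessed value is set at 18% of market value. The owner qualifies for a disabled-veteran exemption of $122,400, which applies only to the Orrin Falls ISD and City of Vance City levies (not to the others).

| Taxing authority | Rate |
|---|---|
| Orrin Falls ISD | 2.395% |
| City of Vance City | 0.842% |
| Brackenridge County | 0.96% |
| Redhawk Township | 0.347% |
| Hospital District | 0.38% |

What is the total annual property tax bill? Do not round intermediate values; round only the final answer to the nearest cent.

$4,961.04

Assessed value = $1,006,762 × 0.18 = $181,217.16
Orrin Falls ISD: ($181,217.16 − $122,400) × 0.02395 = $58,817.16 × 0.02395 = $1,408.670982
City of Vance City: ($181,217.16 − $122,400) × 0.00842 = $58,817.16 × 0.00842 = $495.2404872
Brackenridge County: $181,217.16 × 0.0096 = $1,739.684736
Redhawk Township: $181,217.16 × 0.00347 = $628.8235452
Hospital District: $181,217.16 × 0.0038 = $688.625208
Total = $4,961.0449584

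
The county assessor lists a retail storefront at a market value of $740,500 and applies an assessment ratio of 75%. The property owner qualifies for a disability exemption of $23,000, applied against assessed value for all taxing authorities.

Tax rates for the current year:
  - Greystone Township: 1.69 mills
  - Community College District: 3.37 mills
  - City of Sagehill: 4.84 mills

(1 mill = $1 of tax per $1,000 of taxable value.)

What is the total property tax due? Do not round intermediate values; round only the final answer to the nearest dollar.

$5,271

Assessed value = $740,500 × 0.75 = $555,375
Taxable value = $555,375 − $23,000 = $532,375
Greystone Township: $532,375 × 0.00169 = $899.71375
Community College District: $532,375 × 0.00337 = $1,794.10375
City of Sagehill: $532,375 × 0.00484 = $2,576.695
Total = $899.71375 + $1,794.10375 + $2,576.695 = $5,270.5125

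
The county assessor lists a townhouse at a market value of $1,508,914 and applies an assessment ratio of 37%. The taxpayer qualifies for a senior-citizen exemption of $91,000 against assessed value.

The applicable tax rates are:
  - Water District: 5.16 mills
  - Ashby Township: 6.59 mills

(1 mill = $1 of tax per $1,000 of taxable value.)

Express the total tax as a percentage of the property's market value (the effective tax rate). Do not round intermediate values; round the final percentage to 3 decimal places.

Assessed value = $1,508,914 × 0.37 = $558,298.18
Taxable value = $558,298.18 − $91,000 = $467,298.18
Water District: $467,298.18 × 0.00516 = $2,411.2586088
Ashby Township: $467,298.18 × 0.00659 = $3,079.4950062
Total tax = $5,490.753615
Effective rate = $5,490.753615 ÷ $1,508,914 = 0.364% of market value

0.364%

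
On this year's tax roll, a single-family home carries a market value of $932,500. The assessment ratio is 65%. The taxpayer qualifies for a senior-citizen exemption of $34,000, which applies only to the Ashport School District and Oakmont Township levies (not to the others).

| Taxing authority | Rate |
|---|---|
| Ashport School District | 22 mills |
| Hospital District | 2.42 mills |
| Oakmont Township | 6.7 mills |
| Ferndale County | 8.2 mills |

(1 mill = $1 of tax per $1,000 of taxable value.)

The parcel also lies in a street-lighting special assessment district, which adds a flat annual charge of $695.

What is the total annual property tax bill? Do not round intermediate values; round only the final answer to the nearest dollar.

Assessed value = $932,500 × 0.65 = $606,125
Ashport School District: ($606,125 − $34,000) × 0.022 = $572,125 × 0.022 = $12,586.75
Hospital District: $606,125 × 0.00242 = $1,466.8225
Oakmont Township: ($606,125 − $34,000) × 0.0067 = $572,125 × 0.0067 = $3,833.2375
Ferndale County: $606,125 × 0.0082 = $4,970.225
Levies subtotal = $22,857.035
Total = $22,857.035 + $695 = $23,552.035

$23,552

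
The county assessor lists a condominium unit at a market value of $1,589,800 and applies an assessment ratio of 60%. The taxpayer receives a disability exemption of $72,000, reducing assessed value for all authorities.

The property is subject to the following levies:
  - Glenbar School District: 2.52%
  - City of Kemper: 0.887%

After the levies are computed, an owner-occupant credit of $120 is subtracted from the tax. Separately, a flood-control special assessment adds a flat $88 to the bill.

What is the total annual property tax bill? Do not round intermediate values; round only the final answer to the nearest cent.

Assessed value = $1,589,800 × 0.6 = $953,880
Taxable value = $953,880 − $72,000 = $881,880
Glenbar School District: $881,880 × 0.0252 = $22,223.376
City of Kemper: $881,880 × 0.00887 = $7,822.2756
Levies subtotal = $30,045.6516
After credit = $30,045.6516 − $120 = $29,925.6516
Total = $29,925.6516 + $88 = $30,013.6516

$30,013.65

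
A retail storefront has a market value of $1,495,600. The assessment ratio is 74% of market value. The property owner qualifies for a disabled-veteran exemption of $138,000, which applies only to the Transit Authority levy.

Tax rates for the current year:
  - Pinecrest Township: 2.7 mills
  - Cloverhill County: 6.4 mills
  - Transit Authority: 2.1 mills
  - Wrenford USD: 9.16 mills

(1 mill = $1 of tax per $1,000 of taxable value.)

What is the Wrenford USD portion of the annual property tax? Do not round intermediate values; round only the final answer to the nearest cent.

Assessed value = $1,495,600 × 0.74 = $1,106,744
Wrenford USD taxable value = $1,106,744 (exemption does not apply)
Wrenford USD levy = $1,106,744 × 0.00916 = $10,137.77504

$10,137.78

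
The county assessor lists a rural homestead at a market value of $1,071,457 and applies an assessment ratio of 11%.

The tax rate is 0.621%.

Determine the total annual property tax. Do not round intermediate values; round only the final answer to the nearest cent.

Assessed value = $1,071,457 × 0.11 = $117,860.27
Tax = $117,860.27 × 0.00621 = $731.9122767

$731.91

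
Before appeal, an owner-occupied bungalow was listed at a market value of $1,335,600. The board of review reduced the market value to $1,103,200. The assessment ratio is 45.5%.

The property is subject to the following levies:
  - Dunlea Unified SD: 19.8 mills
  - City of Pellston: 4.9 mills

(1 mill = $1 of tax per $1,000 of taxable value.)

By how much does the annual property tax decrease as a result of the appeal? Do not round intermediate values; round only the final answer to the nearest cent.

Old assessed value = $1,335,600 × 0.455 = $607,698
New assessed value = $1,103,200 × 0.455 = $501,956
Combined rate = 0.0198 + 0.0049 = 0.0247
Old tax = $607,698 × 0.0247 = $15,010.1406
New tax = $501,956 × 0.0247 = $12,398.3132
Reduction = $15,010.1406 − $12,398.3132 = $2,611.8274

$2,611.83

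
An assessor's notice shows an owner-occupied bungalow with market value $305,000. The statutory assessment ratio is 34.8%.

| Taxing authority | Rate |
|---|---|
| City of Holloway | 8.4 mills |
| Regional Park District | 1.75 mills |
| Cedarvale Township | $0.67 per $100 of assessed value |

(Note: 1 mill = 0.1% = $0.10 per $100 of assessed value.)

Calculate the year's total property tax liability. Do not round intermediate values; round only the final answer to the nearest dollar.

$1,788

Assessed value = $305,000 × 0.348 = $106,140
City of Holloway: $106,140 × 0.0084 = $891.576
Regional Park District: $106,140 × 0.00175 = $185.745
Cedarvale Township: $106,140 × 0.0067 = $711.138
Total = $1,788.459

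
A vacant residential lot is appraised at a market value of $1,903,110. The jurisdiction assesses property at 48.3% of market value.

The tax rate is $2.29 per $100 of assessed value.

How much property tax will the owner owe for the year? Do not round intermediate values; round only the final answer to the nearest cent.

$21,049.73

Assessed value = $1,903,110 × 0.483 = $919,202.13
Tax = $919,202.13 × 0.0229 = $21,049.728777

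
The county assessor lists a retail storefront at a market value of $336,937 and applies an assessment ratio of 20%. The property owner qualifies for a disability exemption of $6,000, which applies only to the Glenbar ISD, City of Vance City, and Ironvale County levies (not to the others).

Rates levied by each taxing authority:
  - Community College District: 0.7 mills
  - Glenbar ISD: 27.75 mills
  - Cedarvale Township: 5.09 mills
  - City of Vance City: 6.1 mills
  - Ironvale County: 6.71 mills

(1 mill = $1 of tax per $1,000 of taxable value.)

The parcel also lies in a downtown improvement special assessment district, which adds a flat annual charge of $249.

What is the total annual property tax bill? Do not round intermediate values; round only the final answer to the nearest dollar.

$3,129

Assessed value = $336,937 × 0.2 = $67,387.4
Community College District: $67,387.4 × 0.0007 = $47.17118
Glenbar ISD: ($67,387.4 − $6,000) × 0.02775 = $61,387.4 × 0.02775 = $1,703.50035
Cedarvale Township: $67,387.4 × 0.00509 = $343.001866
City of Vance City: ($67,387.4 − $6,000) × 0.0061 = $61,387.4 × 0.0061 = $374.46314
Ironvale County: ($67,387.4 − $6,000) × 0.00671 = $61,387.4 × 0.00671 = $411.909454
Levies subtotal = $2,880.04599
Total = $2,880.04599 + $249 = $3,129.04599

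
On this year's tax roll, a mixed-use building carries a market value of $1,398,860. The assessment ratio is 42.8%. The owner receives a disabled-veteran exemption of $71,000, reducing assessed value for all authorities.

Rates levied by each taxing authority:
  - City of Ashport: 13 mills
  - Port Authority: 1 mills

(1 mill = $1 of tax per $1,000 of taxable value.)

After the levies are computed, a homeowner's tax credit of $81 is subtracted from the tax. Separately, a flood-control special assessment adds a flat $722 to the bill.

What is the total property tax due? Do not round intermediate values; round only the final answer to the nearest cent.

Assessed value = $1,398,860 × 0.428 = $598,712.08
Taxable value = $598,712.08 − $71,000 = $527,712.08
City of Ashport: $527,712.08 × 0.013 = $6,860.25704
Port Authority: $527,712.08 × 0.001 = $527.71208
Levies subtotal = $7,387.96912
After credit = $7,387.96912 − $81 = $7,306.96912
Total = $7,306.96912 + $722 = $8,028.96912

$8,028.97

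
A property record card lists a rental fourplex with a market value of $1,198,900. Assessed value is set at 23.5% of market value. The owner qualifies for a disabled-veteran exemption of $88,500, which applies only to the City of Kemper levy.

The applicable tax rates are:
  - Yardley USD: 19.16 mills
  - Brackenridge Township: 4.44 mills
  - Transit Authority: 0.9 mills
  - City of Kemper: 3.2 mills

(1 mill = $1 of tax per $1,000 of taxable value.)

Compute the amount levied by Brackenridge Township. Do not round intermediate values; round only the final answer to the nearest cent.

$1,250.93

Assessed value = $1,198,900 × 0.235 = $281,741.5
Brackenridge Township taxable value = $281,741.5 (exemption does not apply)
Brackenridge Township levy = $281,741.5 × 0.00444 = $1,250.93226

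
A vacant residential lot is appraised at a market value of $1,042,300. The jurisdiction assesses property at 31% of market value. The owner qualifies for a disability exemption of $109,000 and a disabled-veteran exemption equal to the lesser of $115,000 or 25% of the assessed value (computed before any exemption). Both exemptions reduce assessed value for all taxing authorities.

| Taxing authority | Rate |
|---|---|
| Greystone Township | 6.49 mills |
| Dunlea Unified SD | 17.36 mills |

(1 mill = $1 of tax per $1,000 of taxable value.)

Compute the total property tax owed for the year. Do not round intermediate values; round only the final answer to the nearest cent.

$3,180.03

Assessed value = $1,042,300 × 0.31 = $323,113
Disabled-veteran exemption = min($115,000, 25% × $323,113) = min($115,000, $80,778.25) = $80,778.25 (percentage binds)
Taxable value = $323,113 − $109,000 − $80,778.25 = $133,334.75
Greystone Township: $133,334.75 × 0.00649 = $865.3425275
Dunlea Unified SD: $133,334.75 × 0.01736 = $2,314.69126
Total = $3,180.0337875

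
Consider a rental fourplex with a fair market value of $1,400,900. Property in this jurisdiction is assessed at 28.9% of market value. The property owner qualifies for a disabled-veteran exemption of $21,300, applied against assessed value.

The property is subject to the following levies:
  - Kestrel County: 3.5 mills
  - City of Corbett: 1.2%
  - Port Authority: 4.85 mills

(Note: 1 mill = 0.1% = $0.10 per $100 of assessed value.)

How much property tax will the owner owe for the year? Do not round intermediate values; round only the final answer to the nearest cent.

$7,805.45

Assessed value = $1,400,900 × 0.289 = $404,860.1
Taxable value = $404,860.1 − $21,300 = $383,560.1
Kestrel County: $383,560.1 × 0.0035 = $1,342.46035
City of Corbett: $383,560.1 × 0.012 = $4,602.7212
Port Authority: $383,560.1 × 0.00485 = $1,860.266485
Total = $7,805.448035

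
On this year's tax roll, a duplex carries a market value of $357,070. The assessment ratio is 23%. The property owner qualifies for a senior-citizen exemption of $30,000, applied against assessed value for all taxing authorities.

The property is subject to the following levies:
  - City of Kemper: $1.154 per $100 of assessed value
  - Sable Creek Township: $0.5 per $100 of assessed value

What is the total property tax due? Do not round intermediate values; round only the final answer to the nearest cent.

$862.17

Assessed value = $357,070 × 0.23 = $82,126.1
Taxable value = $82,126.1 − $30,000 = $52,126.1
City of Kemper: $52,126.1 × 0.01154 = $601.535194
Sable Creek Township: $52,126.1 × 0.005 = $260.6305
Total = $601.535194 + $260.6305 = $862.165694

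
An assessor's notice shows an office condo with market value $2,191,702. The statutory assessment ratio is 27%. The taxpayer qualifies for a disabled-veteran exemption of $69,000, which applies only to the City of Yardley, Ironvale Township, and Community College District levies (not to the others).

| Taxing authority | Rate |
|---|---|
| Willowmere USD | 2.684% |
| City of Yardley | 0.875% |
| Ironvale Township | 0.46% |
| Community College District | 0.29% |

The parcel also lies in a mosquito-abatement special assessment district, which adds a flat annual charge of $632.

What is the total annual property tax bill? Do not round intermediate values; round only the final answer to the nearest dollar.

Assessed value = $2,191,702 × 0.27 = $591,759.54
Willowmere USD: $591,759.54 × 0.02684 = $15,882.8260536
City of Yardley: ($591,759.54 − $69,000) × 0.00875 = $522,759.54 × 0.00875 = $4,574.145975
Ironvale Township: ($591,759.54 − $69,000) × 0.0046 = $522,759.54 × 0.0046 = $2,404.693884
Community College District: ($591,759.54 − $69,000) × 0.0029 = $522,759.54 × 0.0029 = $1,516.002666
Levies subtotal = $24,377.6685786
Total = $24,377.6685786 + $632 = $25,009.6685786

$25,010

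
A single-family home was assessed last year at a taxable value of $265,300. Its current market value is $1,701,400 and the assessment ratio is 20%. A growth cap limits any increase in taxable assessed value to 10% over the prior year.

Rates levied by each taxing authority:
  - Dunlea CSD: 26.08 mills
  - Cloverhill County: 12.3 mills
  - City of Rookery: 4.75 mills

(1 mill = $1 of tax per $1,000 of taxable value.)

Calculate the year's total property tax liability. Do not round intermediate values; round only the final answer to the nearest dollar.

Uncapped assessed value = $1,701,400 × 0.2 = $340,280
Cap limit = $265,300 × 1.1 = $291,830
Taxable assessed value = min($340,280, $291,830) = $291,830 (cap binds)
Dunlea CSD: $291,830 × 0.02608 = $7,610.9264
Cloverhill County: $291,830 × 0.0123 = $3,589.509
City of Rookery: $291,830 × 0.00475 = $1,386.1925
Total = $12,586.6279

$12,587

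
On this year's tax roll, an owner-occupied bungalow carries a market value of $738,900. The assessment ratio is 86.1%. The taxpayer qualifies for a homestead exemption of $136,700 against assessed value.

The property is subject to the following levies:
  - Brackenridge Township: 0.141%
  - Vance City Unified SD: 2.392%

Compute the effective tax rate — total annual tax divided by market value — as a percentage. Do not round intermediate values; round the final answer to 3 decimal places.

Assessed value = $738,900 × 0.861 = $636,192.9
Taxable value = $636,192.9 − $136,700 = $499,492.9
Brackenridge Township: $499,492.9 × 0.00141 = $704.284989
Vance City Unified SD: $499,492.9 × 0.02392 = $11,947.870168
Total tax = $12,652.155157
Effective rate = $12,652.155157 ÷ $738,900 = 1.712% of market value

1.712%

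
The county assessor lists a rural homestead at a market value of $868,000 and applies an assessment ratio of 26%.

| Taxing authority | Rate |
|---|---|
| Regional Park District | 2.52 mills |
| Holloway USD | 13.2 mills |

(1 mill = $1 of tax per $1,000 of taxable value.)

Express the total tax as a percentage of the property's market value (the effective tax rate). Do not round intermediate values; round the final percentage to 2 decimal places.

Assessed value = $868,000 × 0.26 = $225,680
Regional Park District: $225,680 × 0.00252 = $568.7136
Holloway USD: $225,680 × 0.0132 = $2,978.976
Total tax = $3,547.6896
Effective rate = $3,547.6896 ÷ $868,000 = 0.41% of market value

0.41%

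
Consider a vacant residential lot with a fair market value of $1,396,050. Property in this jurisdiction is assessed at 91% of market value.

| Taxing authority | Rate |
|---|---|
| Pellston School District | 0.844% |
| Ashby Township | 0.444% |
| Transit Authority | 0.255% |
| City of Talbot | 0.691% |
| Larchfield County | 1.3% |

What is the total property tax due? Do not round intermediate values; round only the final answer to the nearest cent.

$44,896.13

Assessed value = $1,396,050 × 0.91 = $1,270,405.5
Pellston School District: $1,270,405.5 × 0.00844 = $10,722.22242
Ashby Township: $1,270,405.5 × 0.00444 = $5,640.60042
Transit Authority: $1,270,405.5 × 0.00255 = $3,239.534025
City of Talbot: $1,270,405.5 × 0.00691 = $8,778.502005
Larchfield County: $1,270,405.5 × 0.013 = $16,515.2715
Total = $10,722.22242 + $5,640.60042 + $3,239.534025 + $8,778.502005 + $16,515.2715 = $44,896.13037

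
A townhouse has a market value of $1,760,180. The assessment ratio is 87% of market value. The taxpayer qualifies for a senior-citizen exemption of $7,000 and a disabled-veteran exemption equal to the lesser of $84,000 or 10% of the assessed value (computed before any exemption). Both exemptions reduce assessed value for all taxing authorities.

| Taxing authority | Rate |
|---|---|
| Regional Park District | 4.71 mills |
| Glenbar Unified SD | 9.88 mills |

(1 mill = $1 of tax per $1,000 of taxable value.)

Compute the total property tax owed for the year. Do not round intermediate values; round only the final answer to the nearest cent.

Assessed value = $1,760,180 × 0.87 = $1,531,356.6
Disabled-veteran exemption = min($84,000, 10% × $1,531,356.6) = min($84,000, $153,135.66) = $84,000 (dollar cap binds)
Taxable value = $1,531,356.6 − $7,000 − $84,000 = $1,440,356.6
Regional Park District: $1,440,356.6 × 0.00471 = $6,784.079586
Glenbar Unified SD: $1,440,356.6 × 0.00988 = $14,230.723208
Total = $21,014.802794

$21,014.80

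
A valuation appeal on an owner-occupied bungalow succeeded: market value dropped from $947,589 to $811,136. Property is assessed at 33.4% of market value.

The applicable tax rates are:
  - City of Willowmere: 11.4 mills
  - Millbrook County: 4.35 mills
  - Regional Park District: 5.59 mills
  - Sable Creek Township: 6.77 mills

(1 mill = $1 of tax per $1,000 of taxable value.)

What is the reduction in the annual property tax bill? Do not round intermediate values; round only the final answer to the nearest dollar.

$1,281

Old assessed value = $947,589 × 0.334 = $316,494.726
New assessed value = $811,136 × 0.334 = $270,919.424
Combined rate = 0.0114 + 0.00435 + 0.00559 + 0.00677 = 0.02811
Old tax = $316,494.726 × 0.02811 = $8,896.66674786
New tax = $270,919.424 × 0.02811 = $7,615.54500864
Reduction = $8,896.66674786 − $7,615.54500864 = $1,281.12173922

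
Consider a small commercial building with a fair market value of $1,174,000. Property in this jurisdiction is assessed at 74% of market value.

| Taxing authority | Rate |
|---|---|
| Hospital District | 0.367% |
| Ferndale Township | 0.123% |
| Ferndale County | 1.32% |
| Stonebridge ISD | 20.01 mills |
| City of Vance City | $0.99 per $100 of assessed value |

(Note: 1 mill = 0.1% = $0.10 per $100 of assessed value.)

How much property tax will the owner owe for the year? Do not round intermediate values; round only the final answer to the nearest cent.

$41,709.17

Assessed value = $1,174,000 × 0.74 = $868,760
Hospital District: $868,760 × 0.00367 = $3,188.3492
Ferndale Township: $868,760 × 0.00123 = $1,068.5748
Ferndale County: $868,760 × 0.0132 = $11,467.632
Stonebridge ISD: $868,760 × 0.02001 = $17,383.8876
City of Vance City: $868,760 × 0.0099 = $8,600.724
Total = $41,709.1676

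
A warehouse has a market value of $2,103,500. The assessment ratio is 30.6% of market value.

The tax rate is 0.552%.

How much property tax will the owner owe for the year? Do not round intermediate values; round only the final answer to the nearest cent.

Assessed value = $2,103,500 × 0.306 = $643,671
Tax = $643,671 × 0.00552 = $3,553.06392

$3,553.06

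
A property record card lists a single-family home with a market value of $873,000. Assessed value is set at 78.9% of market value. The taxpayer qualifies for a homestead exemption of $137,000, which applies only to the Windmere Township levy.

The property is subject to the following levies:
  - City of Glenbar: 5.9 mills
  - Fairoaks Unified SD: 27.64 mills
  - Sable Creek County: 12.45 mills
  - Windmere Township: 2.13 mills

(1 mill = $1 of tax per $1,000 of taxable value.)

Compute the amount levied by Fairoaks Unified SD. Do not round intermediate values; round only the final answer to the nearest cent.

Assessed value = $873,000 × 0.789 = $688,797
Fairoaks Unified SD taxable value = $688,797 (exemption does not apply)
Fairoaks Unified SD levy = $688,797 × 0.02764 = $19,038.34908

$19,038.35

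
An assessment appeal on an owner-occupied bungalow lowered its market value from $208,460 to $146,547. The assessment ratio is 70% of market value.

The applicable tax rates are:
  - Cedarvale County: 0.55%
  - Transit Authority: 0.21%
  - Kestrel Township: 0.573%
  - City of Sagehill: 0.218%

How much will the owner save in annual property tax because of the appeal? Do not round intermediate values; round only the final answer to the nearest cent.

Old assessed value = $208,460 × 0.7 = $145,922
New assessed value = $146,547 × 0.7 = $102,582.9
Combined rate = 0.0055 + 0.0021 + 0.00573 + 0.00218 = 0.01551
Old tax = $145,922 × 0.01551 = $2,263.25022
New tax = $102,582.9 × 0.01551 = $1,591.060779
Reduction = $2,263.25022 − $1,591.060779 = $672.189441

$672.19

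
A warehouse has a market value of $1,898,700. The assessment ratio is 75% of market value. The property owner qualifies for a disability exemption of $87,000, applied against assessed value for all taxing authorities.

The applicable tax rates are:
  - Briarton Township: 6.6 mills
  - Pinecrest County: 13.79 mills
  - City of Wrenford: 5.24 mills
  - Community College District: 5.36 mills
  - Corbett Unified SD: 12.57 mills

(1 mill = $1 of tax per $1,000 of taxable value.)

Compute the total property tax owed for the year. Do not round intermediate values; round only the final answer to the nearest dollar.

Assessed value = $1,898,700 × 0.75 = $1,424,025
Taxable value = $1,424,025 − $87,000 = $1,337,025
Briarton Township: $1,337,025 × 0.0066 = $8,824.365
Pinecrest County: $1,337,025 × 0.01379 = $18,437.57475
City of Wrenford: $1,337,025 × 0.00524 = $7,006.011
Community College District: $1,337,025 × 0.00536 = $7,166.454
Corbett Unified SD: $1,337,025 × 0.01257 = $16,806.40425
Total = $8,824.365 + $18,437.57475 + $7,006.011 + $7,166.454 + $16,806.40425 = $58,240.809

$58,241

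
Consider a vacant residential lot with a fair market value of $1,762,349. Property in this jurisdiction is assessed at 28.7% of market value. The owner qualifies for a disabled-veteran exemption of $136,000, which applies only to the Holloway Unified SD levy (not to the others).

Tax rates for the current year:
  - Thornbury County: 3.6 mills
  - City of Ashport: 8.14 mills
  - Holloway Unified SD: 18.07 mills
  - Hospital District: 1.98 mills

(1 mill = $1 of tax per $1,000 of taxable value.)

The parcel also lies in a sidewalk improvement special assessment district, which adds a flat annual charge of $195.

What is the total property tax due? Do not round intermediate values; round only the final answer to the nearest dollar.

$13,817

Assessed value = $1,762,349 × 0.287 = $505,794.163
Thornbury County: $505,794.163 × 0.0036 = $1,820.8589868
City of Ashport: $505,794.163 × 0.00814 = $4,117.16448682
Holloway Unified SD: ($505,794.163 − $136,000) × 0.01807 = $369,794.163 × 0.01807 = $6,682.18052541
Hospital District: $505,794.163 × 0.00198 = $1,001.47244274
Levies subtotal = $13,621.67644177
Total = $13,621.67644177 + $195 = $13,816.67644177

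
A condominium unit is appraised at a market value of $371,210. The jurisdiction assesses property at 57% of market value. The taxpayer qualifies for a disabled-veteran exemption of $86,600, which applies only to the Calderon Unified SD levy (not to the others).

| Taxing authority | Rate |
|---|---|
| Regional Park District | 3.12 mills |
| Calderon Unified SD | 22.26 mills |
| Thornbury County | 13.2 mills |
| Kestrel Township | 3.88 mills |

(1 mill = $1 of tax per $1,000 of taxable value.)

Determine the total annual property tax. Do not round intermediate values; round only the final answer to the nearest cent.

$7,056.38

Assessed value = $371,210 × 0.57 = $211,589.7
Regional Park District: $211,589.7 × 0.00312 = $660.159864
Calderon Unified SD: ($211,589.7 − $86,600) × 0.02226 = $124,989.7 × 0.02226 = $2,782.270722
Thornbury County: $211,589.7 × 0.0132 = $2,792.98404
Kestrel Township: $211,589.7 × 0.00388 = $820.968036
Total = $7,056.382662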